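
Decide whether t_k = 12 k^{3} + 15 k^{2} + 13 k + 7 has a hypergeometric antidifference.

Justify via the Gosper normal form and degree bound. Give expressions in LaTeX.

Compute t_(k+1)/t_k: get (12*k**3 + 51*k**2 + 79*k + 47)/(12*k**3 + 15*k**2 + 13*k + 7).
A = 1, B = 1, C = k**3 + 5*k**2/4 + 13*k/12 + 7/12.
Set up (1)·f(k+1) − (1)·f(k) − (k**3 + 5*k**2/4 + 13*k/12 + 7/12) = 0.
Degrees (0,0,3) ⇒ d ≤ 4.
Solving with deg f ≤ 4: f(k) = k*(3*k**3 - k**2 + 2*k + 3)/12.
Then R = B(k−1)f/C = k*(3*k**3 - k**2 + 2*k + 3)/(12*k**3 + 15*k**2 + 13*k + 7), so s_k = R(k)·t_k = k*(3*k**3 - k**2 + 2*k + 3).
Verify: 12*k**3 + 15*k**2 + 13*k + 7 matches t_k.

Yes. s_k = k \left(3 k^{3} - k^{2} + 2 k + 3\right).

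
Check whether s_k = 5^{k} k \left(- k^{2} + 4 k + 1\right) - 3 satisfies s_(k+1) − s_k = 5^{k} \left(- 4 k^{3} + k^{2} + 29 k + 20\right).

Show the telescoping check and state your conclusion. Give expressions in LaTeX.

s_(k+1) = 5**(k + 1)*(k + 1)*(4*k - (k + 1)**2 + 5) - 3
s_(k+1) − s_k = 5**k*(-4*k**3 + k**2 + 29*k + 20)
(s_(k+1) − s_k) − t_k = 0

Valid — Δs_k = t_k.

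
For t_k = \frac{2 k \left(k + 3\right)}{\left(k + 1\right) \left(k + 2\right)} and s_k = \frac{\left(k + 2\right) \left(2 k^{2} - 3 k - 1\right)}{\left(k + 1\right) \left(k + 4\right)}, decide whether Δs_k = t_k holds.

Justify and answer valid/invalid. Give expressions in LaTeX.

s_(k+1) = (2*k**3 + 7*k**2 + k - 6)/(k**2 + 7*k + 10)
s_(k+1) − s_k = 2*(k**4 + 12*k**3 + 34*k**2 + 29*k - 2)/(k**4 + 12*k**3 + 49*k**2 + 78*k + 40)
(s_(k+1) − s_k) − t_k = 2*(-13*k**2 - 31*k - 2)/(k**4 + 12*k**3 + 49*k**2 + 78*k + 40)

Invalid: residual \frac{2 \left(- 13 k^{2} - 31 k - 2\right)}{k^{4} + 12 k^{3} + 49 k^{2} + 78 k + 40} ≠ 0.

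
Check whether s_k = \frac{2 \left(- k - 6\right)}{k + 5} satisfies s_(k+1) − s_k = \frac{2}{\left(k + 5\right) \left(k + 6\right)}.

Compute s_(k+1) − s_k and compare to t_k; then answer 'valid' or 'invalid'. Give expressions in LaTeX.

s_(k+1) = 2*(-k - 7)/(k + 6)
s_(k+1) − s_k = 2/(k**2 + 11*k + 30)
(s_(k+1) − s_k) − t_k = 0

valid; difference matches t_k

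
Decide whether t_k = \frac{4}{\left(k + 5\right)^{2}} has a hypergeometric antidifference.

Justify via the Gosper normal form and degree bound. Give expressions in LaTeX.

No — key equation has no polynomial f.

Ratio r(k) = (k + 5)**2/(k + 6)**2.
Take A(k)=k**2 + 10*k + 25, B(k)=k**2 + 12*k + 36, C(k)=1.
Key eq: (k**2 + 10*k + 25)·f(k+1) = (k**2 + 10*k + 25)·f(k) + (1).
From deg A=2, deg B=2, deg C=0: d=0.
Generic f = c0 gives residual -1; -1 = 0 cannot hold, so t_k is not Gosper-summable.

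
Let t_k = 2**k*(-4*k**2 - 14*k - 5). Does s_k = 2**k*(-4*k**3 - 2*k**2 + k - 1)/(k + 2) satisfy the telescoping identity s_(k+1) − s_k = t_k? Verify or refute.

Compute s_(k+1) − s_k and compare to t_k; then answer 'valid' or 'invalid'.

s_(k+1) = 2**(k + 1)*(k - 4*(k + 1)**3 - 2*(k + 1)**2)/(k + 3)
s_(k+1) − s_k = 2**k*(-4*k**4 - 30*k**3 - 81*k**2 - 74*k - 21)/(k**2 + 5*k + 6)
(s_(k+1) − s_k) − t_k = 2**k*(4*k**3 + 18*k**2 + 35*k + 9)/(k**2 + 5*k + 6)

Invalid: residual 2**k*(4*k**3 + 18*k**2 + 35*k + 9)/(k**2 + 5*k + 6) ≠ 0.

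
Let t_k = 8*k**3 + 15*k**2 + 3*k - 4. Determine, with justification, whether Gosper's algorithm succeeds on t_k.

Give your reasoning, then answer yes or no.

Yes. s_k = k*(2*k**3 + k**2 - 4*k - 3).

Ratio r(k) = (8*k**3 + 39*k**2 + 57*k + 22)/(8*k**3 + 15*k**2 + 3*k - 4).
So A=1 and B=1, with C=k**3 + 15*k**2/8 + 3*k/8 - 1/2.
f must satisfy (1)·f(k+1) − (1)·f(k) = k**3 + 15*k**2/8 + 3*k/8 - 1/2.
From deg A=0, deg B=0, deg C=3: d=4.
Solving with deg f ≤ 4: f(k) = k*(k + 1)**2*(2*k - 3)/8.
R(k) = B(k−1)·f(k)/C(k) = k*(k + 1)*(2*k - 3)/(8*k**2 + 7*k - 4); s_k = R·t_k = k*(2*k**3 + k**2 - 4*k - 3).
Check: Δs_k = 8*k**3 + 15*k**2 + 3*k - 4. ✓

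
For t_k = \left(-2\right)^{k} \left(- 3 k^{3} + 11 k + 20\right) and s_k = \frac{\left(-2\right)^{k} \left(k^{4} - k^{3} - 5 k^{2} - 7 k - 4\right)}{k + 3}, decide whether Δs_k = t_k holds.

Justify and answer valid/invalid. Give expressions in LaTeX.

Invalid: residual \frac{\left(-2\right)^{k + 1} \left(- 3 k^{4} - 10 k^{3} + 13 k^{2} + 56 k + 64\right)}{k^{2} + 7 k + 12} ≠ 0.

s_(k+1) = (-2)**(k + 1)*(k**4 + 3*k**3 - 2*k**2 - 16*k - 16)/(k + 4)
s_(k+1) − s_k = (-2)**k*(-3*k**5 - 15*k**4 - 5*k**3 + 71*k**2 + 160*k + 112)/(k**2 + 7*k + 12)
(s_(k+1) − s_k) − t_k = (-2)**(k + 1)*(-3*k**4 - 10*k**3 + 13*k**2 + 56*k + 64)/(k**2 + 7*k + 12)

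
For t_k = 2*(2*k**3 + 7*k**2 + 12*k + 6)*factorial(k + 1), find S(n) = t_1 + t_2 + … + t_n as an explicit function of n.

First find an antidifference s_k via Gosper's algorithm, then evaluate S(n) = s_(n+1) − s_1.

Compute t_(k+1)/t_k: get (2*k**4 + 17*k**3 + 58*k**2 + 91*k + 54)/(2*k**3 + 7*k**2 + 12*k + 6).
Take A(k)=k + 2, B(k)=1, C(k)=k**3 + 7*k**2/2 + 6*k + 3.
Key eq: (k + 2)·f(k+1) = (1)·f(k) + (k**3 + 7*k**2/2 + 6*k + 3).
From deg A=1, deg B=0, deg C=3: d=2.
Coefficient equations give f(k) = k*(2*k + 1)/2.
So s_k = (B(k−1)f/C)·t_k = (k*(2*k + 1)/(2*k**3 + 7*k**2 + 12*k + 6))·t_k = 2*k*(2*k + 1)*factorial(k + 1).
Δs = 2*(2*k**3 + 7*k**2 + 12*k + 6)*factorial(k + 1), as required.
Telescope: S(n) = s_(n+1) − s_(1) = 2*(n + 1)*(2*n + 3)*factorial(n + 2) − (12) = 4*n**4*factorial(n) + 22*n**3*factorial(n) + 44*n**2*factorial(n) + 38*n*factorial(n) + 12*factorial(n) - 12.

S(n) = 4*n**4*factorial(n) + 22*n**3*factorial(n) + 44*n**2*factorial(n) + 38*n*factorial(n) + 12*factorial(n) - 12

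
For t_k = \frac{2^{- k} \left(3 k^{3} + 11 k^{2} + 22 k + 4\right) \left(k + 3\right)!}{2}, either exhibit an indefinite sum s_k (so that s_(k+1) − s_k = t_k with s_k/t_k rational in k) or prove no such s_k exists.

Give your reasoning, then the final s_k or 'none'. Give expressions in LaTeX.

s_k = 2^{- k} \left(k - 1\right) \left(3 k + 2\right) \left(k + 3\right)!

Ratio r(k) = (3*k**4 + 32*k**3 + 133*k**2 + 252*k + 160)/(2*(3*k**3 + 11*k**2 + 22*k + 4)).
A = k/2 + 2, B = 1, C = k**3 + 11*k**2/3 + 22*k/3 + 4/3.
Need (k/2 + 2)·f(k+1) − (1)·f(k) = k**3 + 11*k**2/3 + 22*k/3 + 4/3.
From deg A=1, deg B=0, deg C=3: d=2.
Match coefficients ⇒ f(k) = 2*(k - 1)*(3*k + 2)/3.
Get s_k = R·t_k = (k - 1)*(3*k + 2)*factorial(k + 3)/2**k with R(k) = B(k−1)f(k)/C(k) = 2*(k - 1)*(3*k + 2)/(3*k**3 + 11*k**2 + 22*k + 4).
Δs = (3*k**3 + 11*k**2 + 22*k + 4)*factorial(k + 3)/(2*2**k), as required.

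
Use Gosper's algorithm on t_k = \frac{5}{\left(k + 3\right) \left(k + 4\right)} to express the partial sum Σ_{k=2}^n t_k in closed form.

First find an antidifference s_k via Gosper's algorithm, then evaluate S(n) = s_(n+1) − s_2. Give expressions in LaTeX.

Ratio r(k) = (k + 3)/(k + 5).
A = k + 3, B = k + 5, C = 1.
Solve (k + 3)·f(k+1) − (k + 4)·f(k) = 1.
Bound: deg f ≤ 1.
Solving with deg f ≤ 1: f(k) = k/3.
Get s_k = R·t_k = 5*k/(3*(k + 3)) with R(k) = B(k−1)f(k)/C(k) = k*(k + 4)/3.
s_(k+1) − s_k = 5/(k**2 + 7*k + 12) = t_k.
Σ_(k=2)^n t_k = s_(n+1) − s_(2) = (5*(n + 1)/(3*(n + 4))) − (2/3), i.e. (n - 1)/(n + 4).

S(n) = \frac{n - 1}{n + 4}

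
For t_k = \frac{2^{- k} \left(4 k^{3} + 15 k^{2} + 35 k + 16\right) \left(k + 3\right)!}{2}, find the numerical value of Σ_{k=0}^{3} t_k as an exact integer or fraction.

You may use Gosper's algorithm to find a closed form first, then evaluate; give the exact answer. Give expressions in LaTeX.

Σ = 19518

t_(k+1)/t_k = (4*k**4 + 43*k**3 + 185*k**2 + 378*k + 280)/(2*(4*k**3 + 15*k**2 + 35*k + 16)).
A = k/2 + 2, B = 1, C = k**3 + 15*k**2/4 + 35*k/4 + 4.
f must satisfy (k/2 + 2)·f(k+1) − (1)·f(k) = k**3 + 15*k**2/4 + 35*k/4 + 4.
Bound: deg f ≤ 2.
Solving with deg f ≤ 2: f(k) = (4*k**2 - k + 2)/2.
R(k) = B(k−1)·f(k)/C(k) = 2*(4*k**2 - k + 2)/(4*k**3 + 15*k**2 + 35*k + 16); s_k = R·t_k = (4*k**2 - k + 2)*factorial(k + 3)/2**k.
Verify: (4*k**3 + 15*k**2 + 35*k + 16)*factorial(k + 3)/(2*2**k) matches t_k.
Evaluate s at k=4 and k=0: 19530 and 12; difference 19518.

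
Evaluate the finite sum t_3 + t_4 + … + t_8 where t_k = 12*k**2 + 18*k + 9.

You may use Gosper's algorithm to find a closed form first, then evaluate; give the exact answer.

Σ = 3036

Compute t_(k+1)/t_k: get (4*k**2 + 14*k + 13)/(4*k**2 + 6*k + 3).
Take A(k)=1, B(k)=1, C(k)=k**2 + 3*k/2 + 3/4.
f must satisfy (1)·f(k+1) − (1)·f(k) = k**2 + 3*k/2 + 3/4.
From deg A=0, deg B=0, deg C=2: d=3.
Solving with deg f ≤ 3: f(k) = k*(4*k**2 + 3*k + 2)/12.
Get s_k = R·t_k = k*(4*k**2 + 3*k + 2) with R(k) = B(k−1)f(k)/C(k) = k*(4*k**2 + 3*k + 2)/(3*(4*k**2 + 6*k + 3)).
Δs = 12*k**2 + 18*k + 9, as required.
Sum = s_(9) − s_(3); s_(9) = 3177, s_(3) = 141 ⇒ 3036.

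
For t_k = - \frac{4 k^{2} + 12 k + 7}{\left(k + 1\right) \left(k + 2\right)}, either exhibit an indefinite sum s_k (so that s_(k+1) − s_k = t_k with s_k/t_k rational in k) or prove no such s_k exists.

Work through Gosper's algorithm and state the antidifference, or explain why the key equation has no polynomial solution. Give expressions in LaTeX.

s_k = \frac{k \left(- 4 k - 3\right)}{k + 1}

r(k) = (k + 1)*(12*k + 4*(k + 1)**2 + 19)/((k + 3)*(4*k**2 + 12*k + 7)) after simplifying.
Factor: A=k + 1; B=k + 3; C=k**2 + 3*k + 7/4.
f must satisfy (k + 1)·f(k+1) − (k + 2)·f(k) = k**2 + 3*k + 7/4.
d = 2 from the (1,1,2) case.
Coefficient equations give f(k) = k*(4*k + 3)/4.
So s_k = (B(k−1)f/C)·t_k = (k*(k + 2)*(4*k + 3)/(4*k**2 + 12*k + 7))·t_k = k*(-4*k - 3)/(k + 1).
Δs = (-4*k**2 - 12*k - 7)/(k**2 + 3*k + 2), as required.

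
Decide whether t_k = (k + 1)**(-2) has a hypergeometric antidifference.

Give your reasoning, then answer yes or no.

No — key equation has no polynomial f.

r(k) = (k + 1)**2/(k + 2)**2 after simplifying.
Factor: A=k**2 + 2*k + 1; B=k**2 + 4*k + 4; C=1.
f must satisfy (k**2 + 2*k + 1)·f(k+1) − (k**2 + 2*k + 1)·f(k) = 1.
deg f ≤ 0 (via 2,2,0).
Put f(k) = c0: A·f(k+1) − B(k−1)·f(k) − C = -1; need -1 = 0 — inconsistent ⇒ no f, not summable.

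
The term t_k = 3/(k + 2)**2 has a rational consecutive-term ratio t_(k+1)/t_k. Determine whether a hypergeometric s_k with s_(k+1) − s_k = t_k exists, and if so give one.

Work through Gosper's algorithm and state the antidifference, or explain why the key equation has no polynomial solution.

no hypergeometric antidifference exists

Step 1: r(k) = (k + 2)**2/(k + 3)**2.
Factor: A=k**2 + 4*k + 4; B=k**2 + 6*k + 9; C=1.
Key eq: (k**2 + 4*k + 4)·f(k+1) = (k**2 + 4*k + 4)·f(k) + (1).
Bound: deg f ≤ 0.
Write f(k) = c0. Then LHS − RHS = -1, requiring -1 = 0: contradictory. No certificate.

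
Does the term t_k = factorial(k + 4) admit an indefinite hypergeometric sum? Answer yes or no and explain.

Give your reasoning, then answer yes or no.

r(k) = k + 5 after simplifying.
So A=k + 5 and B=1, with C=1.
Solve (k + 5)·f(k+1) − (1)·f(k) = 1.
Bound: deg f ≤ -1.
Bound -1 < 0, so the key equation has no polynomial solution.

No. Not Gosper-summable.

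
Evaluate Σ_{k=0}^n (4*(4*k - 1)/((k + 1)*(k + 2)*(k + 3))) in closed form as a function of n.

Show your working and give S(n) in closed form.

t_(k+1)/t_k = (k + 1)*(4*k + 3)/((k + 4)*(4*k - 1)).
A = k + 1, B = k + 4, C = k - 1/4.
Set up (k + 1)·f(k+1) − (k + 3)·f(k) − (k - 1/4) = 0.
From deg A=1, deg B=1, deg C=1: d=2.
Solve for f: f(k) = k*(3*k - 7)/16 (degree 2 ≤ 2).
Then R = B(k−1)f/C = k*(k + 3)*(3*k - 7)/(4*(4*k - 1)), so s_k = R(k)·t_k = k*(3*k - 7)/((k + 1)*(k + 2)).
Δs = 4*(4*k - 1)/(k**3 + 6*k**2 + 11*k + 6), as required.
Σ_(k=0)^n t_k = s_(n+1) − s_(0) = ((3*n**2 - n - 4)/(n**2 + 5*n + 6)) − (0), i.e. (3*n**2 - n - 4)/(n**2 + 5*n + 6).

S(n) = (3*n**2 - n - 4)/(n**2 + 5*n + 6)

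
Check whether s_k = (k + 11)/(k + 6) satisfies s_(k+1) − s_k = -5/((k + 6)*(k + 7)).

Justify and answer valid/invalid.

Valid: the claim telescopes to t_k.

s_(k+1) = (k + 12)/(k + 7)
s_(k+1) − s_k = -5/(k**2 + 13*k + 42)
(s_(k+1) − s_k) − t_k = 0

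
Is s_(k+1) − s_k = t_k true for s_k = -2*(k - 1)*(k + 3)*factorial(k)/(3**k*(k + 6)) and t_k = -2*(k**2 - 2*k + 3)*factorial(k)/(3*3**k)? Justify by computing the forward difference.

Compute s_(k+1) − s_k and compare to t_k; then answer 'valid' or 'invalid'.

Invalid: residual 2*(k**3 + 4*k**2 - 12*k + 21)*factorial(k)/(3**k*(k + 6)*(k + 7)) ≠ 0.

s_(k+1) = -2*k*(k + 4)*factorial(k + 1)/(3*3**k*(k + 7))
s_(k+1) − s_k = -2*(k**4 + 8*k**3 + 7*k**2 - 9*k + 63)*factorial(k)/(3*3**k*(k + 6)*(k + 7))
(s_(k+1) − s_k) − t_k = 2*(k**3 + 4*k**2 - 12*k + 21)*factorial(k)/(3**k*(k + 6)*(k + 7))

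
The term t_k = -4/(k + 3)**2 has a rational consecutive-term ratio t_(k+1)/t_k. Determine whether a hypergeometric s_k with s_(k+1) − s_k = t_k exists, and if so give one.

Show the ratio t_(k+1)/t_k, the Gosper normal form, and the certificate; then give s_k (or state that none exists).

no hypergeometric antidifference exists

Compute t_(k+1)/t_k: get (k + 3)**2/(k + 4)**2.
Take A(k)=k**2 + 6*k + 9, B(k)=k**2 + 8*k + 16, C(k)=1.
f must satisfy (k**2 + 6*k + 9)·f(k+1) − (k**2 + 6*k + 9)·f(k) = 1.
Degrees (2,2,0) ⇒ d ≤ 0.
Generic f = c0 gives residual -1; -1 = 0 cannot hold, so t_k is not Gosper-summable.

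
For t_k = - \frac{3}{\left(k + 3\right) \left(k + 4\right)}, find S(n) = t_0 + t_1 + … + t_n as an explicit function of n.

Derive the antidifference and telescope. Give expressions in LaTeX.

t_(k+1)/t_k = (k + 3)/(k + 5).
Normal form (A,B,C) = (k + 3, k + 5, 1).
Need (k + 3)·f(k+1) − (k + 4)·f(k) = 1.
From deg A=1, deg B=1, deg C=0: d=1.
Solve for f: f(k) = k/3 (degree 1 ≤ 1).
Certificate R = B(k−1)f/C = k*(k + 4)/3 gives s_k = -k/(k + 3).
Δs = -3/(k**2 + 7*k + 12), as required.
s_(n+1) = (-n - 1)/(n + 4) and s_(0) = 0, so S(n) = (-n - 1)/(n + 4).

S(n) = \frac{- n - 1}{n + 4}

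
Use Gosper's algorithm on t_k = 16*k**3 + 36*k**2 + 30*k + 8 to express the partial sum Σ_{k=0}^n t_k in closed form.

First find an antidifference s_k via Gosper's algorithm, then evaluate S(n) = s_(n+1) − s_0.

S(n) = 4*n**4 + 20*n**3 + 37*n**2 + 29*n + 8

Step 1: r(k) = (8*k**3 + 42*k**2 + 75*k + 45)/(8*k**3 + 18*k**2 + 15*k + 4).
Normal form (A,B,C) = (1, 1, k**3 + 9*k**2/4 + 15*k/8 + 1/2).
Solve (1)·f(k+1) − (1)·f(k) = k**3 + 9*k**2/4 + 15*k/8 + 1/2.
Degrees (0,0,3) ⇒ d ≤ 4.
A polynomial solution: f(k) = k*(4*k**3 + 4*k**2 + k - 1)/16.
So s_k = (B(k−1)f/C)·t_k = (k*(4*k**3 + 4*k**2 + k - 1)/(2*(2*k + 1)*(4*k**2 + 7*k + 4)))·t_k = k*(4*k**3 + 4*k**2 + k - 1).
Δs = 16*k**3 + 36*k**2 + 30*k + 8, as required.
Evaluate: s_(n+1) = 4*n**4 + 20*n**3 + 37*n**2 + 29*n + 8; subtract s_(0) = 0 ⇒ S(n) = 4*n**4 + 20*n**3 + 37*n**2 + 29*n + 8.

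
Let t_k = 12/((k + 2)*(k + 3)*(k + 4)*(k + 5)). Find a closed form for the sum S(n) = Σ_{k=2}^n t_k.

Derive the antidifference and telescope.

t_(k+1)/t_k = (k + 2)/(k + 6).
Factor: A=k + 2; B=k + 6; C=1.
Need (k + 2)·f(k+1) − (k + 5)·f(k) = 1.
d = 3 from the (1,1,0) case.
Solve for f: f(k) = k*(k**2 + 9*k + 26)/72 (degree 3 ≤ 3).
Get s_k = R·t_k = k*(k**2 + 9*k + 26)/(6*(k + 2)*(k + 3)*(k + 4)) with R(k) = B(k−1)f(k)/C(k) = k*(k + 5)*(k**2 + 9*k + 26)/72.
s_(k+1) − s_k = 12/(k**4 + 14*k**3 + 71*k**2 + 154*k + 120) = t_k.
Evaluate: s_(n+1) = (n**3 + 12*n**2 + 47*n + 36)/(6*(n**3 + 12*n**2 + 47*n + 60)); subtract s_(2) = 2/15 ⇒ S(n) = (n**3 + 12*n**2 + 47*n - 60)/(30*(n**3 + 12*n**2 + 47*n + 60)).

S(n) = (n**3 + 12*n**2 + 47*n - 60)/(30*(n**3 + 12*n**2 + 47*n + 60))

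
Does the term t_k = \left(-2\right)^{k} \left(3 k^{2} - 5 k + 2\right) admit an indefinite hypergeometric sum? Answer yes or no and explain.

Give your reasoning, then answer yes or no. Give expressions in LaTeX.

Yes. s_k = \left(-2\right)^{k} \left(- k^{2} + 3 k - 2\right).

Compute t_(k+1)/t_k: get 2*k*(-3*k - 1)/(3*k**2 - 5*k + 2).
Normal form (A,B,C) = (-2, 1, k**2 - 5*k/3 + 2/3).
Set up (-2)·f(k+1) − (1)·f(k) − (k**2 - 5*k/3 + 2/3) = 0.
d = 2 from the (0,0,2) case.
Solve for f: f(k) = -(k - 2)*(k - 1)/3 (degree 2 ≤ 2).
So s_k = (B(k−1)f/C)·t_k = (-(k - 2)/(3*k - 2))·t_k = (-2)**k*(-k**2 + 3*k - 2).
Δs = (-2)**k*(3*k**2 - 5*k + 2), as required.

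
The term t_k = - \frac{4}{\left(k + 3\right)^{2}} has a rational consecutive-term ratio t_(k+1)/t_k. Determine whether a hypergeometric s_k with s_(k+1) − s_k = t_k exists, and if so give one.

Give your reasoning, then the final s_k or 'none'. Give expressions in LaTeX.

Step 1: r(k) = (k + 3)**2/(k + 4)**2.
Normal form (A,B,C) = (k**2 + 6*k + 9, k**2 + 8*k + 16, 1).
Set up (k**2 + 6*k + 9)·f(k+1) − (k**2 + 6*k + 9)·f(k) − (1) = 0.
deg f ≤ 0 (via 2,2,0).
Put f(k) = c0: A·f(k+1) − B(k−1)·f(k) − C = -1; need -1 = 0 — inconsistent ⇒ no f, not summable.

no hypergeometric antidifference exists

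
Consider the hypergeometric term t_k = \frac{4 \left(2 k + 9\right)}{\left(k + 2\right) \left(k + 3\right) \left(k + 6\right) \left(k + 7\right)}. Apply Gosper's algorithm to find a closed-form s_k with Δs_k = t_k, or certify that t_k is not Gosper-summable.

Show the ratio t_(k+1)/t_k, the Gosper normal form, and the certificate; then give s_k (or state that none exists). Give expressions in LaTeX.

r(k) = (k + 2)*(k + 6)*(2*k + 11)/((k + 4)*(k + 8)*(2*k + 9)) after simplifying.
Normal form (A,B,C) = (k + 2, k + 8, k**3 + 27*k**2/2 + 121*k/2 + 90).
Need (k + 2)·f(k+1) − (k + 7)·f(k) = k**3 + 27*k**2/2 + 121*k/2 + 90.
Bound: deg f ≤ 5.
Solve for f: f(k) = k*(k + 3)*(k + 4)*(k + 5)*(k + 8)/24 (degree 5 ≤ 5).
Get s_k = R·t_k = k*(k + 8)/(3*(k**2 + 8*k + 12)) with R(k) = B(k−1)f(k)/C(k) = k*(k + 3)*(k + 7)*(k + 8)/(12*(2*k + 9)).
Check: Δs_k = 4*(2*k + 9)/(k**4 + 18*k**3 + 113*k**2 + 288*k + 252). ✓

s_k = \frac{k \left(k + 8\right)}{3 \left(k^{2} + 8 k + 12\right)}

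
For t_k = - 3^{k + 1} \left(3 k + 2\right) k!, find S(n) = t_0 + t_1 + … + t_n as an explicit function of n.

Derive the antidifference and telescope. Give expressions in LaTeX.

The ratio is 3*(k + 1)*(3*k + 5)/(3*k + 2).
Factor: A=3*k + 3; B=1; C=k + 2/3.
f must satisfy (3*k + 3)·f(k+1) − (1)·f(k) = k + 2/3.
deg f ≤ 0 (via 1,0,1).
Coefficient equations give f(k) = 1/3.
Certificate R = B(k−1)f/C = 1/(3*k + 2) gives s_k = -3**(k + 1)*factorial(k).
s_(k+1) − s_k = -3**(k + 1)*(3*k + 2)*factorial(k) = t_k.
Evaluate: s_(n+1) = -3**(n + 2)*factorial(n + 1); subtract s_(0) = -3 ⇒ S(n) = -9*3**n*factorial(n + 1) + 3.

S(n) = - 9 \cdot 3^{n} \left(n + 1\right)! + 3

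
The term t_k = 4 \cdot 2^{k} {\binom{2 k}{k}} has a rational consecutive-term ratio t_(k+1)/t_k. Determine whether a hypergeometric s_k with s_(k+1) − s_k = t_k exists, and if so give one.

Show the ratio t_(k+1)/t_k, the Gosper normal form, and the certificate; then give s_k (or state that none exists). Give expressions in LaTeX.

none (Gosper's algorithm certifies no s_k)

r(k) = 4*(2*k + 1)/(k + 1) after simplifying.
Gosper form: A/B · C(k+1)/C(k) with A=8*k + 4, B=k + 1, C=1.
Need (8*k + 4)·f(k+1) − (k)·f(k) = 1.
Degrees (1,1,0) ⇒ d ≤ -1.
deg f ≤ -1 is impossible — no certificate.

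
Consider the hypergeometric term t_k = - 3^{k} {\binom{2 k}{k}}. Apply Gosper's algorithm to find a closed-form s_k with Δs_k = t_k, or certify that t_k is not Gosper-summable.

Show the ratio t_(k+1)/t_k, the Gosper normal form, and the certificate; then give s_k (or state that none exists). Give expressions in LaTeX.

t_(k+1)/t_k = 6*(2*k + 1)/(k + 1).
Gosper form: A/B · C(k+1)/C(k) with A=12*k + 6, B=k + 1, C=1.
Set up (12*k + 6)·f(k+1) − (k)·f(k) − (1) = 0.
Degrees (1,1,0) ⇒ d ≤ -1.
d = -1 < 0 ⇒ no nonzero polynomial f; not summable.

no hypergeometric antidifference exists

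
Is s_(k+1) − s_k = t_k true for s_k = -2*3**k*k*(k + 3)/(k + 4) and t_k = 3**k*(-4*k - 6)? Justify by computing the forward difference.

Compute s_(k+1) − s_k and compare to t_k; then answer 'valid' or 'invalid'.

Invalid: residual 4*3**k*(k**2 + 5*k + 6)/(k**2 + 9*k + 20) ≠ 0.

s_(k+1) = -6*3**k*(k + 1)*(k + 4)/(k + 5)
s_(k+1) − s_k = 3**k*(-4*k**3 - 38*k**2 - 114*k - 96)/(k**2 + 9*k + 20)
(s_(k+1) − s_k) − t_k = 4*3**k*(k**2 + 5*k + 6)/(k**2 + 9*k + 20)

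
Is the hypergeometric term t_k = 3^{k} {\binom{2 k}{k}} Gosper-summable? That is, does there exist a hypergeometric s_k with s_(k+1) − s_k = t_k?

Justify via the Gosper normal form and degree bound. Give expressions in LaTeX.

No — t_k has no hypergeometric antidifference.

Compute t_(k+1)/t_k: get 6*(2*k + 1)/(k + 1).
So A=12*k + 6 and B=k + 1, with C=1.
Solve (12*k + 6)·f(k+1) − (k)·f(k) = 1.
Degrees (1,1,0) ⇒ d ≤ -1.
Bound -1 < 0, so the key equation has no polynomial solution.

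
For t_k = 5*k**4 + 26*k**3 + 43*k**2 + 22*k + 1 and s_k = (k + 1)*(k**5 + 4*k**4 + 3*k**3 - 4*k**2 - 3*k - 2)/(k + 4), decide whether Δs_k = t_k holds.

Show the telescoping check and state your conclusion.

Invalid: residual 6*(-2*k**5 - 21*k**4 - 72*k**3 - 99*k**2 - 46*k - 3)/(k**2 + 9*k + 20) ≠ 0.

s_(k+1) = (k**6 + 11*k**5 + 47*k**4 + 97*k**3 + 97*k**2 + 37*k - 2)/(k + 5)
s_(k+1) − s_k = (5*k**6 + 59*k**5 + 251*k**4 + 497*k**3 + 465*k**2 + 173*k + 2)/(k**2 + 9*k + 20)
(s_(k+1) − s_k) − t_k = 6*(-2*k**5 - 21*k**4 - 72*k**3 - 99*k**2 - 46*k - 3)/(k**2 + 9*k + 20)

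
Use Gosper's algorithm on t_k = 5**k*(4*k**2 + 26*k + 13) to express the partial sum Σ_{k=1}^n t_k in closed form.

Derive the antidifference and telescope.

S(n) = 5*5**n*n**2 + 30*5**n*n + 10*5**n - 10

The ratio is 5*(4*k**2 + 34*k + 43)/(4*k**2 + 26*k + 13).
A = 5, B = 1, C = k**2 + 13*k/2 + 13/4.
Need (5)·f(k+1) − (1)·f(k) = k**2 + 13*k/2 + 13/4.
From deg A=0, deg B=0, deg C=2: d=2.
Solve for f: f(k) = (k**2 + 4*k - 3)/4 (degree 2 ≤ 2).
Then R = B(k−1)f/C = (k**2 + 4*k - 3)/(4*k**2 + 26*k + 13), so s_k = R(k)·t_k = 5**k*(k**2 + 4*k - 3).
Check: Δs_k = 5**k*(4*k**2 + 26*k + 13). ✓
Telescope: S(n) = s_(n+1) − s_(1) = 5**(n + 1)*(n**2 + 6*n + 2) − (10) = 5*5**n*n**2 + 30*5**n*n + 10*5**n - 10.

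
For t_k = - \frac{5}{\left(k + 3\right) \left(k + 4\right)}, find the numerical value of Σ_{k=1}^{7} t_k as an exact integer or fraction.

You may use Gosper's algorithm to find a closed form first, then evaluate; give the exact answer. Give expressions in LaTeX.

Ratio r(k) = (k + 3)/(k + 5).
So A=k + 3 and B=k + 5, with C=1.
Solve (k + 3)·f(k+1) − (k + 4)·f(k) = 1.
deg f ≤ 1 (via 1,1,0).
Match coefficients ⇒ f(k) = k/3.
So s_k = (B(k−1)f/C)·t_k = (k*(k + 4)/3)·t_k = -5*k/(3*k + 9).
Check: Δs_k = -5/(k**2 + 7*k + 12). ✓
Sum = s_(8) − s_(1); s_(8) = -40/33, s_(1) = -5/12 ⇒ -35/44.

Σ = -35/44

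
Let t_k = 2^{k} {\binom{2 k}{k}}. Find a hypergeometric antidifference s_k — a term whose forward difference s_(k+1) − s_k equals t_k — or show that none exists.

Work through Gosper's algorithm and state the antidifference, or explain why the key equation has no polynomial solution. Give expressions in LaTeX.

none — t_k is not Gosper-summable

r(k) = 4*(2*k + 1)/(k + 1) after simplifying.
Take A(k)=8*k + 4, B(k)=k + 1, C(k)=1.
Key eq: (8*k + 4)·f(k+1) = (k)·f(k) + (1).
Bound: deg f ≤ -1.
Bound -1 < 0, so the key equation has no polynomial solution.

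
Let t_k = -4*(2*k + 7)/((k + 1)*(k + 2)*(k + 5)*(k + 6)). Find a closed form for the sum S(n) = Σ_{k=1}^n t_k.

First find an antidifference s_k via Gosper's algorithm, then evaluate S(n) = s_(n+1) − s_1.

Ratio r(k) = (k + 1)*(k + 5)*(2*k + 9)/((k + 3)*(k + 7)*(2*k + 7)).
Factor: A=k + 1; B=k + 7; C=k**3 + 21*k**2/2 + 73*k/2 + 42.
Solve (k + 1)·f(k+1) − (k + 6)·f(k) = k**3 + 21*k**2/2 + 73*k/2 + 42.
d = 5 from the (1,1,3) case.
A polynomial solution: f(k) = k*(k + 2)*(k + 3)*(k + 4)*(k + 6)/10.
R(k) = B(k−1)·f(k)/C(k) = k*(k + 2)*(k + 6)**2/(5*(2*k + 7)); s_k = R·t_k = 4*k*(-k - 6)/(5*(k**2 + 6*k + 5)).
Δs = 4*(-2*k - 7)/(k**4 + 14*k**3 + 65*k**2 + 112*k + 60), as required.
s_(n+1) = 4*(-n**2 - 8*n - 7)/(5*(n**2 + 8*n + 12)) and s_(1) = -7/15, so S(n) = n*(-n - 8)/(3*(n**2 + 8*n + 12)).

S(n) = n*(-n - 8)/(3*(n**2 + 8*n + 12))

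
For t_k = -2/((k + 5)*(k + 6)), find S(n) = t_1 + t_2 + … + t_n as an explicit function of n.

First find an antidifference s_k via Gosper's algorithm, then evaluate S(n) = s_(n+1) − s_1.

Compute t_(k+1)/t_k: get (k + 5)/(k + 7).
So A=k + 5 and B=k + 7, with C=1.
Key eq: (k + 5)·f(k+1) = (k + 6)·f(k) + (1).
Degrees (1,1,0) ⇒ d ≤ 1.
A polynomial solution: f(k) = k/5.
R(k) = B(k−1)·f(k)/C(k) = k*(k + 6)/5; s_k = R·t_k = -2*k/(5*k + 25).
Δs = -2/(k**2 + 11*k + 30), as required.
s_(n+1) = 2*(-n - 1)/(5*(n + 6)) and s_(1) = -1/15, so S(n) = -n/(3*n + 18).

S(n) = -n/(3*n + 18)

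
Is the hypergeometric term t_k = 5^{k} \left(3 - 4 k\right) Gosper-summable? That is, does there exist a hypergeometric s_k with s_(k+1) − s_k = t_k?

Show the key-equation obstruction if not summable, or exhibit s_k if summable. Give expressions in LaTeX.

Yes. s_k = 5^{k} \left(2 - k\right).

The ratio is 5*(4*k + 1)/(4*k - 3).
A = 5, B = 1, C = k - 3/4.
Solve (5)·f(k+1) − (1)·f(k) = k - 3/4.
d = 1 from the (0,0,1) case.
Match coefficients ⇒ f(k) = (k - 2)/4.
R(k) = B(k−1)·f(k)/C(k) = (k - 2)/(4*k - 3); s_k = R·t_k = 5**k*(2 - k).
Check: Δs_k = 5**k*(3 - 4*k). ✓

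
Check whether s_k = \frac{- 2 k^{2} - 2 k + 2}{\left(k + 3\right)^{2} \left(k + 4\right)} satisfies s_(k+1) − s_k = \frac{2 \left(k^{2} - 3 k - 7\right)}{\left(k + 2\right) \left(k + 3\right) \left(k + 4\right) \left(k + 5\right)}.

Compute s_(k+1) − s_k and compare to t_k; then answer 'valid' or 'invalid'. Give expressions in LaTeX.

Invalid: residual \frac{4 \left(- k^{3} - 3 k^{2} + 6 k + 13\right)}{k^{6} + 21 k^{5} + 181 k^{4} + 819 k^{3} + 2050 k^{2} + 2688 k + 1440} ≠ 0.

s_(k+1) = 2*(-k - (k + 1)**2)/((k + 4)**2*(k + 5))
s_(k+1) − s_k = 2*(k**3 - 22*k - 29)/(k**5 + 19*k**4 + 143*k**3 + 533*k**2 + 984*k + 720)
(s_(k+1) − s_k) − t_k = 4*(-k**3 - 3*k**2 + 6*k + 13)/(k**6 + 21*k**5 + 181*k**4 + 819*k**3 + 2050*k**2 + 2688*k + 1440)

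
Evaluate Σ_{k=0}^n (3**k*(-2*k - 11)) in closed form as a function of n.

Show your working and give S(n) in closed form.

S(n) = -3*3**n*n - 15*3**n + 4

r(k) = 3*(2*k + 13)/(2*k + 11) after simplifying.
Take A(k)=3, B(k)=1, C(k)=k + 11/2.
Key eq: (3)·f(k+1) = (1)·f(k) + (k + 11/2).
deg f ≤ 1 (via 0,0,1).
Solve for f: f(k) = (k + 4)/2 (degree 1 ≤ 1).
Get s_k = R·t_k = 3**k*(-k - 4) with R(k) = B(k−1)f(k)/C(k) = (k + 4)/(2*k + 11).
Verify: 3**k*(-2*k - 11) matches t_k.
Σ_(k=0)^n t_k = s_(n+1) − s_(0) = (3**(n + 1)*(-n - 5)) − (-4), i.e. -3*3**n*n - 15*3**n + 4.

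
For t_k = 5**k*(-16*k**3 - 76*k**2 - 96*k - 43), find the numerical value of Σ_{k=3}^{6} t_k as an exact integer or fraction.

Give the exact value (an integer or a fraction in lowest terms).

r(k) = 5*(16*k**3 + 124*k**2 + 296*k + 231)/(16*k**3 + 76*k**2 + 96*k + 43) after simplifying.
Gosper form: A/B · C(k+1)/C(k) with A=5, B=1, C=k**3 + 19*k**2/4 + 6*k + 43/16.
Solve (5)·f(k+1) − (1)·f(k) = k**3 + 19*k**2/4 + 6*k + 43/16.
d = 3 from the (0,0,3) case.
Solve for f: f(k) = (4*k**3 + 4*k**2 - k + 2)/16 (degree 3 ≤ 3).
Get s_k = R·t_k = 5**k*(-4*k**3 - 4*k**2 + k - 2) with R(k) = B(k−1)f(k)/C(k) = (4*k**3 + 4*k**2 - k + 2)/(16*k**3 + 76*k**2 + 96*k + 43).
Δs = 5**k*(-16*k**3 - 76*k**2 - 96*k - 43), as required.
Σ_(k=3)^(6) t_k = s_(7) − s_(3) = -122109375 − (-17875) = -122091500.

Σ = -122091500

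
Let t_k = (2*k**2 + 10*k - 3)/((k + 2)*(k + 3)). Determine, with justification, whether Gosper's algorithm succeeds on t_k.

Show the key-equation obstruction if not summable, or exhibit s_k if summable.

r(k) = (k + 2)*(10*k + 2*(k + 1)**2 + 7)/((k + 4)*(2*k**2 + 10*k - 3)) after simplifying.
Take A(k)=k + 2, B(k)=k + 4, C(k)=k**2 + 5*k - 3/2.
Solve (k + 2)·f(k+1) − (k + 3)·f(k) = k**2 + 5*k - 3/2.
Bound: deg f ≤ 2.
A polynomial solution: f(k) = k*(4*k - 7)/4.
Get s_k = R·t_k = k*(4*k - 7)/(2*(k + 2)) with R(k) = B(k−1)f(k)/C(k) = k*(k + 3)*(4*k - 7)/(2*(2*k**2 + 10*k - 3)).
s_(k+1) − s_k = (2*k**2 + 10*k - 3)/(k**2 + 5*k + 6) = t_k.

Yes. s_k = k*(4*k - 7)/(2*(k + 2)).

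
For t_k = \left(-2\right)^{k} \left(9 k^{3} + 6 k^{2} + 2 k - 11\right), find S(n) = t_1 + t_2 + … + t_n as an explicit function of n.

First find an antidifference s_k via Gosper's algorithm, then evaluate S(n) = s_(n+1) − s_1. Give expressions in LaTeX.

S(n) = 6 \left(-2\right)^{n} n^{3} + 10 \left(-2\right)^{n} n^{2} + 2 \left(-2\right)^{n} n - 8 \left(-2\right)^{n} + 8

Ratio r(k) = 2*(-9*k**3 - 33*k**2 - 41*k - 6)/(9*k**3 + 6*k**2 + 2*k - 11).
Factor: A=-2; B=1; C=k**3 + 2*k**2/3 + 2*k/9 - 11/9.
f must satisfy (-2)·f(k+1) − (1)·f(k) = k**3 + 2*k**2/3 + 2*k/9 - 11/9.
From deg A=0, deg B=0, deg C=3: d=3.
Solving with deg f ≤ 3: f(k) = -(3*k**3 - 4*k**2 - 3)/9.
Certificate R = B(k−1)f/C = -(3*k**3 - 4*k**2 - 3)/(9*k**3 + 6*k**2 + 2*k - 11) gives s_k = (-2)**k*(-3*k**3 + 4*k**2 + 3).
Verify: (-2)**k*(9*k**3 + 6*k**2 + 2*k - 11) matches t_k.
s_(n+1) = (-2)**(n + 1)*(-3*n**3 - 5*n**2 - n + 4) and s_(1) = -8, so S(n) = 6*(-2)**n*n**3 + 10*(-2)**n*n**2 + 2*(-2)**n*n - 8*(-2)**n + 8.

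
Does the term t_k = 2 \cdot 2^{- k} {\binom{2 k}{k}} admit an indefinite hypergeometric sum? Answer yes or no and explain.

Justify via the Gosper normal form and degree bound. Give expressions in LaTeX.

No — key equation has no polynomial f.

Compute t_(k+1)/t_k: get (2*k + 1)/(k + 1).
Normal form (A,B,C) = (2*k + 1, k + 1, 1).
Need (2*k + 1)·f(k+1) − (k)·f(k) = 1.
Bound: deg f ≤ -1.
deg f ≤ -1 is impossible — no certificate.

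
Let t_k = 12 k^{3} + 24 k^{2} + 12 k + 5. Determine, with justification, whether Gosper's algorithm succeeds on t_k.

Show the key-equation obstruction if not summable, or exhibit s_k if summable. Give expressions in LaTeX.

Yes. s_k = k \left(3 k^{3} + 2 k^{2} - 3 k + 3\right).

The ratio is (12*k**3 + 60*k**2 + 96*k + 53)/(12*k**3 + 24*k**2 + 12*k + 5).
So A=1 and B=1, with C=k**3 + 2*k**2 + k + 5/12.
Set up (1)·f(k+1) − (1)·f(k) − (k**3 + 2*k**2 + k + 5/12) = 0.
Degrees (0,0,3) ⇒ d ≤ 4.
Solving with deg f ≤ 4: f(k) = k*(3*k**3 + 2*k**2 - 3*k + 3)/12.
Then R = B(k−1)f/C = k*(3*k**3 + 2*k**2 - 3*k + 3)/(12*k**3 + 24*k**2 + 12*k + 5), so s_k = R(k)·t_k = k*(3*k**3 + 2*k**2 - 3*k + 3).
s_(k+1) − s_k = 12*k**3 + 24*k**2 + 12*k + 5 = t_k.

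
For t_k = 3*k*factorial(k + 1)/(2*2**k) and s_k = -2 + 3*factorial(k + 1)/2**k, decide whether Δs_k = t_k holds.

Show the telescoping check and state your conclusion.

Valid: the claim telescopes to t_k.

s_(k+1) = 3*2**(-k - 1)*factorial(k + 2) - 2
s_(k+1) − s_k = 3*k*factorial(k + 1)/(2*2**k)
(s_(k+1) − s_k) − t_k = 0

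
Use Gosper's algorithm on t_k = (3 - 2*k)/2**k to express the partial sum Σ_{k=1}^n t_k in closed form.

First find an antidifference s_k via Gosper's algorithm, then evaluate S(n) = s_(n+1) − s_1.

S(n) = (-2**n + 2*n + 1)/2**n

Ratio r(k) = (2*k - 1)/(2*(2*k - 3)).
Take A(k)=1/2, B(k)=1, C(k)=k - 3/2.
Solve (1/2)·f(k+1) − (1)·f(k) = k - 3/2.
From deg A=0, deg B=0, deg C=1: d=1.
Coefficient equations give f(k) = 1 - 2*k.
Then R = B(k−1)f/C = -2*(2*k - 1)/(2*k - 3), so s_k = R(k)·t_k = 2*(2*k - 1)/2**k.
Check: Δs_k = (3 - 2*k)/2**k. ✓
Telescope: S(n) = s_(n+1) − s_(1) = (2*n + 1)/2**n − (1) = (-2**n + 2*n + 1)/2**n.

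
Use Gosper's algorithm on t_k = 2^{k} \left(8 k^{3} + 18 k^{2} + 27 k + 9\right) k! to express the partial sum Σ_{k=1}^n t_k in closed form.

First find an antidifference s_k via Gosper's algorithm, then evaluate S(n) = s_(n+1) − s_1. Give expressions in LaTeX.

S(n) = 8 \cdot 2^{n} n^{3} n! + 22 \cdot 2^{n} n^{2} n! + 26 \cdot 2^{n} n n! + 12 \cdot 2^{n} n! - 12

t_(k+1)/t_k = 2*(8*k**4 + 50*k**3 + 129*k**2 + 149*k + 62)/(8*k**3 + 18*k**2 + 27*k + 9).
So A=2*k + 2 and B=1, with C=k**3 + 9*k**2/4 + 27*k/8 + 9/8.
Key eq: (2*k + 2)·f(k+1) = (1)·f(k) + (k**3 + 9*k**2/4 + 27*k/8 + 9/8).
deg f ≤ 2 (via 1,0,3).
Coefficient equations give f(k) = (4*k**2 - k + 3)/8.
Then R = B(k−1)f/C = (4*k**2 - k + 3)/(8*k**3 + 18*k**2 + 27*k + 9), so s_k = R(k)·t_k = 2**k*(4*k**2 - k + 3)*factorial(k).
Δs = 2**k*(8*k**3 + 18*k**2 + 27*k + 9)*factorial(k), as required.
Σ_(k=1)^n t_k = s_(n+1) − s_(1) = (2**(n + 1)*(4*n**2 + 7*n + 6)*factorial(n + 1)) − (12), i.e. 8*2**n*n**3*factorial(n) + 22*2**n*n**2*factorial(n) + 26*2**n*n*factorial(n) + 12*2**n*factorial(n) - 12.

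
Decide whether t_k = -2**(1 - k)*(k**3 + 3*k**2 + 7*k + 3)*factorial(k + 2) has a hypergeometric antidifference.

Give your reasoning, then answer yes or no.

t_(k+1)/t_k = (k**4 + 9*k**3 + 34*k**2 + 62*k + 42)/(2*(k**3 + 3*k**2 + 7*k + 3)).
Normal form (A,B,C) = (k/2 + 3/2, 1, k**3 + 3*k**2 + 7*k + 3).
Solve (k/2 + 3/2)·f(k+1) − (1)·f(k) = k**3 + 3*k**2 + 7*k + 3.
deg f ≤ 2 (via 1,0,3).
Solve for f: f(k) = 2*k**2 (degree 2 ≤ 2).
R(k) = B(k−1)·f(k)/C(k) = 2*k**2/(k**3 + 3*k**2 + 7*k + 3); s_k = R·t_k = -2**(2 - k)*k**2*factorial(k + 2).
s_(k+1) − s_k = -2**(1 - k)*(k**3 + 3*k**2 + 7*k + 3)*factorial(k + 2) = t_k.

Yes. s_k = -2**(2 - k)*k**2*factorial(k + 2).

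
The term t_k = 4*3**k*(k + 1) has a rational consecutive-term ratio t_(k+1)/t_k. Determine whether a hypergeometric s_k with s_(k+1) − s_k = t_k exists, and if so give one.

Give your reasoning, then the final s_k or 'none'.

Ratio r(k) = 3*(k + 2)/(k + 1).
A = 3, B = 1, C = k + 1.
Set up (3)·f(k+1) − (1)·f(k) − (k + 1) = 0.
deg f ≤ 1 (via 0,0,1).
Coefficient equations give f(k) = (2*k - 1)/4.
Get s_k = R·t_k = 3**k*(2*k - 1) with R(k) = B(k−1)f(k)/C(k) = (2*k - 1)/(4*(k + 1)).
s_(k+1) − s_k = 4*3**k*(k + 1) = t_k.

s_k = 3**k*(2*k - 1)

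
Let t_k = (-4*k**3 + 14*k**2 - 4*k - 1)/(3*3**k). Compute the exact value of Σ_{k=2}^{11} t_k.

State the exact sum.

The ratio is (4*k**3 - 2*k**2 - 12*k - 5)/(3*(4*k**3 - 14*k**2 + 4*k + 1)).
A = 1/3, B = 1, C = k**3 - 7*k**2/2 + k + 1/4.
Set up (1/3)·f(k+1) − (1)·f(k) − (k**3 - 7*k**2/2 + k + 1/4) = 0.
From deg A=0, deg B=0, deg C=3: d=3.
Match coefficients ⇒ f(k) = -3*k*(2*k**2 - 4*k + 1)/4.
Certificate R = B(k−1)f/C = -3*k*(2*k**2 - 4*k + 1)/((2*k - 1)*(2*k**2 - 6*k - 1)) gives s_k = k*(2*k**2 - 4*k + 1)/3**k.
s_(k+1) − s_k = (-4*k**3 + 14*k**2 - 4*k - 1)/(3*3**k) = t_k.
Σ_(k=2)^(11) t_k = s_(12) − s_(2) = 964/177147 − (2/9) = -38402/177147.

Σ = -38402/177147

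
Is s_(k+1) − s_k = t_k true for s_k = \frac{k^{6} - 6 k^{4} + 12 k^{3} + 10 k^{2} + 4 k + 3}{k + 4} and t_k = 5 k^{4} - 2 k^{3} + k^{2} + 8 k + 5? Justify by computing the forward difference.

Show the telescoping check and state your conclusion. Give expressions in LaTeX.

Invalid: residual \frac{- 4 k^{5} - 21 k^{4} + 10 k^{3} - 9 k^{2} - 36 k - 19}{k^{2} + 9 k + 20} ≠ 0.

s_(k+1) = (k**6 + 6*k**5 + 9*k**4 + 8*k**3 + 25*k**2 + 42*k + 24)/(k + 5)
s_(k+1) − s_k = (5*k**6 + 39*k**5 + 62*k**4 - 13*k**3 + 88*k**2 + 169*k + 81)/(k**2 + 9*k + 20)
(s_(k+1) − s_k) − t_k = (-4*k**5 - 21*k**4 + 10*k**3 - 9*k**2 - 36*k - 19)/(k**2 + 9*k + 20)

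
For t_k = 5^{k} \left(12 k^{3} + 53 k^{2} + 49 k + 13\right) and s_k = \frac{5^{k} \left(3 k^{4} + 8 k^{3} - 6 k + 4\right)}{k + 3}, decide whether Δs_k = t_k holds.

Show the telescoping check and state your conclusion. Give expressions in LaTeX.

Invalid: residual \frac{5^{k} \left(- 12 k^{4} - 86 k^{3} - 206 k^{2} - 164 k - 37\right)}{k^{2} + 7 k + 12} ≠ 0.

s_(k+1) = 5**(k + 1)*(-6*k + 3*(k + 1)**4 + 8*(k + 1)**3 - 2)/(k + 4)
s_(k+1) − s_k = 5**k*(12*k**5 + 125*k**4 + 478*k**3 + 786*k**2 + 515*k + 119)/(k**2 + 7*k + 12)
(s_(k+1) − s_k) − t_k = 5**k*(-12*k**4 - 86*k**3 - 206*k**2 - 164*k - 37)/(k**2 + 7*k + 12)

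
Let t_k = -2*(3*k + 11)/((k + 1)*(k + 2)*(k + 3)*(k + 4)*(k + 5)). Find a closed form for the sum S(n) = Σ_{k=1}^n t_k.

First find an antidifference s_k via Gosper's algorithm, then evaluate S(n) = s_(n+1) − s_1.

S(n) = n*(-n**2 - 10*n - 31)/(15*(n**3 + 10*n**2 + 31*n + 30))

r(k) = (k + 1)*(3*k + 14)/((k + 6)*(3*k + 11)) after simplifying.
A = k + 1, B = k + 6, C = k + 11/3.
Need (k + 1)·f(k+1) − (k + 5)·f(k) = k + 11/3.
Bound: deg f ≤ 4.
Match coefficients ⇒ f(k) = k*(k + 3)*(k**2 + 7*k + 14)/24.
So s_k = (B(k−1)f/C)·t_k = (k*(k + 3)*(k + 5)*(k**2 + 7*k + 14)/(8*(3*k + 11)))·t_k = k*(-k**2 - 7*k - 14)/(4*(k**3 + 7*k**2 + 14*k + 8)).
Verify: 2*(-3*k - 11)/(k**5 + 15*k**4 + 85*k**3 + 225*k**2 + 274*k + 120) matches t_k.
s_(n+1) = (-n**3 - 10*n**2 - 31*n - 22)/(4*(n**3 + 10*n**2 + 31*n + 30)) and s_(1) = -11/60, so S(n) = n*(-n**2 - 10*n - 31)/(15*(n**3 + 10*n**2 + 31*n + 30)).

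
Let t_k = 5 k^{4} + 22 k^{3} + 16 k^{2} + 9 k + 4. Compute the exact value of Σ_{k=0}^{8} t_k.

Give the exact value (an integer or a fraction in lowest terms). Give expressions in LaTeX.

Σ = 75996

Ratio r(k) = (5*k**4 + 42*k**3 + 112*k**2 + 127*k + 56)/(5*k**4 + 22*k**3 + 16*k**2 + 9*k + 4).
A = 1, B = 1, C = k**4 + 22*k**3/5 + 16*k**2/5 + 9*k/5 + 4/5.
f must satisfy (1)·f(k+1) − (1)·f(k) = k**4 + 22*k**3/5 + 16*k**2/5 + 9*k/5 + 4/5.
Degrees (0,0,4) ⇒ d ≤ 5.
Coefficient equations give f(k) = k*(k**4 + 3*k**3 - 4*k**2 + 2*k + 2)/5.
R(k) = B(k−1)·f(k)/C(k) = k*(k**4 + 3*k**3 - 4*k**2 + 2*k + 2)/(5*k**4 + 22*k**3 + 16*k**2 + 9*k + 4); s_k = R·t_k = k*(k**4 + 3*k**3 - 4*k**2 + 2*k + 2).
Δs = 5*k**4 + 22*k**3 + 16*k**2 + 9*k + 4, as required.
Evaluate s at k=9 and k=0: 75996 and 0; difference 75996.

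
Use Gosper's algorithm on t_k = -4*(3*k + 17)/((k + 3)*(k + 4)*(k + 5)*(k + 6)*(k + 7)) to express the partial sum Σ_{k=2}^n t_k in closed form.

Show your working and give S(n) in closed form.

The ratio is (k + 3)*(3*k + 20)/((k + 8)*(3*k + 17)).
Gosper form: A/B · C(k+1)/C(k) with A=k + 3, B=k + 8, C=k + 17/3.
Set up (k + 3)·f(k+1) − (k + 7)·f(k) − (k + 17/3) = 0.
Bound: deg f ≤ 4.
Solving with deg f ≤ 4: f(k) = k*(k + 5)*(k**2 + 13*k + 54)/216.
R(k) = B(k−1)·f(k)/C(k) = k*(k + 5)*(k + 7)*(k**2 + 13*k + 54)/(72*(3*k + 17)); s_k = R·t_k = k*(-k**2 - 13*k - 54)/(18*(k**3 + 13*k**2 + 54*k + 72)).
Check: Δs_k = 4*(-3*k - 17)/(k**5 + 25*k**4 + 245*k**3 + 1175*k**2 + 2754*k + 2520). ✓
Evaluate: s_(n+1) = (-n**3 - 16*n**2 - 83*n - 68)/(18*(n**3 + 16*n**2 + 83*n + 140)); subtract s_(2) = -7/180 ⇒ S(n) = (-n**3 - 16*n**2 - 83*n + 100)/(60*(n**3 + 16*n**2 + 83*n + 140)).

S(n) = (-n**3 - 16*n**2 - 83*n + 100)/(60*(n**3 + 16*n**2 + 83*n + 140))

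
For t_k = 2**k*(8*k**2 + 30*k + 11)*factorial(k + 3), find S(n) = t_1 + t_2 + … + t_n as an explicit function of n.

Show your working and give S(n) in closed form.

S(n) = 8*2**n*n*factorial(n + 4) + 2*2**n*factorial(n + 4) - 48

r(k) = 2*(8*k**3 + 78*k**2 + 233*k + 196)/(8*k**2 + 30*k + 11) after simplifying.
Gosper form: A/B · C(k+1)/C(k) with A=2*k + 8, B=1, C=k**2 + 15*k/4 + 11/8.
Need (2*k + 8)·f(k+1) − (1)·f(k) = k**2 + 15*k/4 + 11/8.
Degrees (1,0,2) ⇒ d ≤ 1.
Solve for f: f(k) = (4*k - 3)/8 (degree 1 ≤ 1).
Certificate R = B(k−1)f/C = (4*k - 3)/(8*k**2 + 30*k + 11) gives s_k = 2**k*(4*k - 3)*factorial(k + 3).
Δs = 2**k*(8*k**2 + 30*k + 11)*factorial(k + 3), as required.
Σ_(k=1)^n t_k = s_(n+1) − s_(1) = (2**(n + 1)*(4*n + 1)*factorial(n + 4)) − (48), i.e. 8*2**n*n*factorial(n + 4) + 2*2**n*factorial(n + 4) - 48.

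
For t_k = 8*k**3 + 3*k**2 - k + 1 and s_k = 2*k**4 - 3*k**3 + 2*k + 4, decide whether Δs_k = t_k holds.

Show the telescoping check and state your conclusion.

s_(k+1) = 2*k + 2*(k + 1)**4 - 3*(k + 1)**3 + 6
s_(k+1) − s_k = 8*k**3 + 3*k**2 - k + 1
(s_(k+1) − s_k) − t_k = 0

valid (s_(k+1) − s_k reduces to t_k)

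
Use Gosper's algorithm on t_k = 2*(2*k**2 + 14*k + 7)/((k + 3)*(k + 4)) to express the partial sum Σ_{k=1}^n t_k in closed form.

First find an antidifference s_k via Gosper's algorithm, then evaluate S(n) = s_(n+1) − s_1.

S(n) = n*(8*n + 15)/(2*(n + 4))

t_(k+1)/t_k = (k + 3)*(14*k + 2*(k + 1)**2 + 21)/((k + 5)*(2*k**2 + 14*k + 7)).
A = k + 3, B = k + 5, C = k**2 + 7*k + 7/2.
f must satisfy (k + 3)·f(k+1) − (k + 4)·f(k) = k**2 + 7*k + 7/2.
Bound: deg f ≤ 2.
Solving with deg f ≤ 2: f(k) = k*(6*k + 1)/6.
Certificate R = B(k−1)f/C = k*(k + 4)*(6*k + 1)/(3*(2*k**2 + 14*k + 7)) gives s_k = 2*k*(6*k + 1)/(3*(k + 3)).
s_(k+1) − s_k = 2*(2*k**2 + 14*k + 7)/(k**2 + 7*k + 12) = t_k.
Telescope: S(n) = s_(n+1) − s_(1) = 2*(6*n**2 + 13*n + 7)/(3*(n + 4)) − (7/6) = n*(8*n + 15)/(2*(n + 4)).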